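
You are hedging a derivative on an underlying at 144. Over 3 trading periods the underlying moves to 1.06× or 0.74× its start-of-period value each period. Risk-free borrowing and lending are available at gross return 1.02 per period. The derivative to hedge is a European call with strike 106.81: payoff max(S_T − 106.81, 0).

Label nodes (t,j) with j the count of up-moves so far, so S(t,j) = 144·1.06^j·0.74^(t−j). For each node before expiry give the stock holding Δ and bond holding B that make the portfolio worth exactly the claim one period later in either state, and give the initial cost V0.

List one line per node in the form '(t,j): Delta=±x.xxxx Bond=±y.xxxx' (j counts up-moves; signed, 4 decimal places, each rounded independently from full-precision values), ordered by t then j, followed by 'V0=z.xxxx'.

(0,0): Delta=0.8858 Bond=-83.2189
(1,0): Delta=0.3251 Bond=-25.1292
(1,1): Delta=0.9417 Bond=-93.4195
(2,0): Delta=0.0000 Bond=0.0000
(2,1): Delta=0.3575 Bond=-29.2935
(2,2): Delta=1.0000 Bond=-104.7157
V0=44.3374

The replicating-portfolio and risk-neutral prices coincide; use p* = (1.02−0.74)/(1.06−0.74) = 0.8750 for the latter.
At expiry t=3: V(3,0)=0.0000, V(3,1)=0.0000, V(3,2)=12.9208, V(3,3)=64.6963
  t=2,j=0: stock 78.8544 → up 83.5857 (V=0.0000), down 58.3523 (V=0.0000). Price 0.0000; hedge Δ=0.0000, bond B=0.0000.
  t=2,j=1: stock 112.9536 → up 119.7308 (V=12.9208), down 83.5857 (V=0.0000). Price 11.0840; hedge Δ=0.3575, bond B=-29.2935.
  t=2,j=2: stock 161.7984 → up 171.5063 (V=64.6963), down 119.7308 (V=12.9208). Price 57.0827; hedge Δ=1.0000, bond B=-104.7157.
  t=1,j=0: stock 106.5600 → up 112.9536 (V=11.0840), down 78.8544 (V=0.0000). Price 9.5084; hedge Δ=0.3251, bond B=-25.1292.
  t=1,j=1: stock 152.6400 → up 161.7984 (V=57.0827), down 112.9536 (V=11.0840). Price 50.3264; hedge Δ=0.9417, bond B=-93.4195.
  t=0,j=0: stock 144.0000 → up 152.6400 (V=50.3264), down 106.5600 (V=9.5084). Price 44.3374; hedge Δ=0.8858, bond B=-83.2189.
Check: Δ(0,0)·S0 + B(0,0) = 44.3374 = V0.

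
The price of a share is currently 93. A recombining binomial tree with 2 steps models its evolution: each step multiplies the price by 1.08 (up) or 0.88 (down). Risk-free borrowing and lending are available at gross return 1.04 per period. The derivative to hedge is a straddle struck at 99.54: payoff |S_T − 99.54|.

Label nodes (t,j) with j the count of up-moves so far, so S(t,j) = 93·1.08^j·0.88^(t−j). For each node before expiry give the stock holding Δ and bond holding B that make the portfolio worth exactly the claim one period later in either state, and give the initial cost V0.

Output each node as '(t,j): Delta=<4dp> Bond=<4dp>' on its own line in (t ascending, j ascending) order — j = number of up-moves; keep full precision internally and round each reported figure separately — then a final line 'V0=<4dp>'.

Since d<R<u, set p* = (R−d)/(u−d) = 0.8000; price each node as the discounted p*-expectation of its children.
Terminal values V(2,·): V(2,0)=27.5208, V(2,1)=11.1528, V(2,2)=8.9352
(1,0): S=81.8400. Δ = (V_up−V_dn)/(S_up−S_dn) = (11.1528−27.5208)/(88.3872−72.0192) = -1.0000. V = [p*·11.1528 + (1−p*)·27.5208]/1.04 = 13.8715. B = V − Δ·S = 95.7115.
(1,1): S=100.4400. Δ = (V_up−V_dn)/(S_up−S_dn) = (8.9352−11.1528)/(108.4752−88.3872) = -0.1104. V = [p*·8.9352 + (1−p*)·11.1528]/1.04 = 9.0180. B = V − Δ·S = 20.1060.
(0,0): S=93.0000. Δ = (V_up−V_dn)/(S_up−S_dn) = (9.0180−13.8715)/(100.4400−81.8400) = -0.2609. V = [p*·9.0180 + (1−p*)·13.8715]/1.04 = 9.6045. B = V − Δ·S = 33.8722.
Root portfolio cost Δ·93+B reproduces V0=9.6045.

(0,0): Delta=-0.2609 Bond=33.8722
(1,0): Delta=-1.0000 Bond=95.7115
(1,1): Delta=-0.1104 Bond=20.1060
V0=9.6045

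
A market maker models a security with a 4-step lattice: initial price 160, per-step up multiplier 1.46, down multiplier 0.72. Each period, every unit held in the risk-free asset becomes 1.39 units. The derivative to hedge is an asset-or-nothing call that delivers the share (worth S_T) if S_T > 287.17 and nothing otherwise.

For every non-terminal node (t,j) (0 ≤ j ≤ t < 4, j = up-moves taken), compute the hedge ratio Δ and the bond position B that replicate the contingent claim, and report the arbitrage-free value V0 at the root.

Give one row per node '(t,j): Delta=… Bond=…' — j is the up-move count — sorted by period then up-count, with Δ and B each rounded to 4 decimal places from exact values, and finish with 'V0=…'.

Under the risk-neutral measure, an up-move has probability p* = (R−d)/(u−d) = 0.9054 and values discount at R = 1.39.
Terminal values V(4,·): V(4,0)=0.0000, V(4,1)=0.0000, V(4,2)=0.0000, V(4,3)=358.5181, V(4,4)=726.9950
  t=3,j=0: stock 59.7197 → up 87.1907 (V=0.0000), down 42.9982 (V=0.0000). Price 0.0000; hedge Δ=0.0000, bond B=0.0000.
  t=3,j=1: stock 121.0982 → up 176.8034 (V=0.0000), down 87.1907 (V=0.0000). Price 0.0000; hedge Δ=0.0000, bond B=0.0000.
  t=3,j=2: stock 245.5603 → up 358.5181 (V=358.5181), down 176.8034 (V=0.0000). Price 233.5282; hedge Δ=1.9730, bond B=-250.9557.
  t=3,j=3: stock 497.9418 → up 726.9950 (V=726.9950), down 358.5181 (V=358.5181). Price 497.9418; hedge Δ=1.0000, bond B=0.0000.
  t=2,j=0: stock 82.9440 → up 121.0982 (V=0.0000), down 59.7197 (V=0.0000). Price 0.0000; hedge Δ=0.0000, bond B=0.0000.
  t=2,j=1: stock 168.1920 → up 245.5603 (V=233.5282), down 121.0982 (V=0.0000). Price 152.1134; hedge Δ=1.8763, bond B=-163.4652.
  t=2,j=2: stock 341.0560 → up 497.9418 (V=497.9418), down 245.5603 (V=233.5282). Price 340.2372; hedge Δ=1.0477, bond B=-17.0785.
  t=1,j=0: stock 115.2000 → up 168.1920 (V=152.1134), down 82.9440 (V=0.0000). Price 99.0823; hedge Δ=1.7844, bond B=-106.4765.
  t=1,j=1: stock 233.6000 → up 341.0560 (V=340.2372), down 168.1920 (V=152.1134). Price 231.9724; hedge Δ=1.0883, bond B=-22.2488.
  t=0,j=0: stock 160.0000 → up 233.6000 (V=231.9724), down 115.2000 (V=99.0823). Price 157.8430; hedge Δ=1.1224, bond B=-21.7383.
Check: Δ(0,0)·S0 + B(0,0) = 157.8430 = V0.

(0,0): Delta=1.1224 Bond=-21.7383
(1,0): Delta=1.7844 Bond=-106.4765
(1,1): Delta=1.0883 Bond=-22.2488
(2,0): Delta=0.0000 Bond=0.0000
(2,1): Delta=1.8763 Bond=-163.4652
(2,2): Delta=1.0477 Bond=-17.0785
(3,0): Delta=0.0000 Bond=0.0000
(3,1): Delta=0.0000 Bond=0.0000
(3,2): Delta=1.9730 Bond=-250.9557
(3,3): Delta=1.0000 Bond=0.0000
V0=157.8430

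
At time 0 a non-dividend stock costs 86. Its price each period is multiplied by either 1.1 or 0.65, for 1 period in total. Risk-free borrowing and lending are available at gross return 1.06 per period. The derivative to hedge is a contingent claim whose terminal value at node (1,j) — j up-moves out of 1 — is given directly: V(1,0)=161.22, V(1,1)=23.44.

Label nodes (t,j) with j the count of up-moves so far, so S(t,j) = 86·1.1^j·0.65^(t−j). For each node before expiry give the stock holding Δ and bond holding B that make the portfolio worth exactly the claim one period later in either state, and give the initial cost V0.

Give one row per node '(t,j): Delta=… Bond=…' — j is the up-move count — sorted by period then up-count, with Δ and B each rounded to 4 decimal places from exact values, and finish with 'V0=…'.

(0,0): Delta=-3.5602 Bond=339.8449
V0=33.6671

The replicating-portfolio and risk-neutral prices coincide; use p* = (1.06−0.65)/(1.1−0.65) = 0.9111 for the latter.
Payoff layer (t=1): V(1,0)=161.2200, V(1,1)=23.4400
Node (0,0) S=86.0000: V=(p*·23.4400+(1−p*)·161.2200)/1.06=33.6671; Δ=(23.4400−161.2200)/(94.6000−55.9000)=-3.5602; B=V−Δ·S=339.8449
Check: Δ(0,0)·S0 + B(0,0) = 33.6671 = V0.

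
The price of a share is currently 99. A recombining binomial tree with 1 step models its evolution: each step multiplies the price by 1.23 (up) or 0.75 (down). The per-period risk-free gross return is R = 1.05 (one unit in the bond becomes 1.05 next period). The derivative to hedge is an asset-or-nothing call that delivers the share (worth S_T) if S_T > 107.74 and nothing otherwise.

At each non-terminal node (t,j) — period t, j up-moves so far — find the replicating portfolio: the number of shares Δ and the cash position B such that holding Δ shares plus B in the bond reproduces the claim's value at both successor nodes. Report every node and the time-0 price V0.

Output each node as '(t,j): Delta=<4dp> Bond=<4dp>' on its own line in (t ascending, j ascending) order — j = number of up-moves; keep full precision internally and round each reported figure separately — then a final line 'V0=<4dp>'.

Risk-neutral probability p* = (R−d)/(u−d) = (1.05−0.75)/(1.23−0.75) = 0.6250.
Payoff layer (t=1): V(1,0)=0.0000, V(1,1)=121.7700
Node (0,0) S=99.0000: V=(p*·121.7700+(1−p*)·0.0000)/1.05=72.4821; Δ=(121.7700−0.0000)/(121.7700−74.2500)=2.5625; B=V−Δ·S=-181.2054
Check: Δ(0,0)·S0 + B(0,0) = 72.4821 = V0.

(0,0): Delta=2.5625 Bond=-181.2054
V0=72.4821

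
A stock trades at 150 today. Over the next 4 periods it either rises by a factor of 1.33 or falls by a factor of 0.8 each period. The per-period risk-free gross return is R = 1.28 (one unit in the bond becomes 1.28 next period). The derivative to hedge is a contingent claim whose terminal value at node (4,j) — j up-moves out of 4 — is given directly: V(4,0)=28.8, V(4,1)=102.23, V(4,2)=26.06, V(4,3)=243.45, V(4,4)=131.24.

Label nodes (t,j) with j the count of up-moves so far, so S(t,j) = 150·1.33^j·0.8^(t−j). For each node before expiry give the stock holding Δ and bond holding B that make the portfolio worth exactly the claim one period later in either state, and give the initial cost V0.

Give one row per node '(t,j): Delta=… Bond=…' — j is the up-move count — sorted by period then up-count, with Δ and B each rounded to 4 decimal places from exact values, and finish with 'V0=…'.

The replicating-portfolio and risk-neutral prices coincide; use p* = (1.28−0.8)/(1.33−0.8) = 0.9057 for the latter.
Terminal payoffs: V(4,0)=28.8000, V(4,1)=102.2300, V(4,2)=26.0600, V(4,3)=243.4500, V(4,4)=131.2400
  t=3,j=0: stock 76.8000 → up 102.1440 (V=102.2300), down 61.4400 (V=28.8000). Price 74.4552; hedge Δ=1.8040, bond B=-64.0920.
  t=3,j=1: stock 127.6800 → up 169.8144 (V=26.0600), down 102.1440 (V=102.2300). Price 25.9733; hedge Δ=-1.1256, bond B=169.6903.
  t=3,j=2: stock 212.2680 → up 282.3164 (V=243.4500), down 169.8144 (V=26.0600). Price 174.1731; hedge Δ=1.9323, bond B=-235.9968.
  t=3,j=3: stock 352.8956 → up 469.3511 (V=131.2400), down 282.3164 (V=243.4500). Price 110.8014; hedge Δ=-0.5999, bond B=322.5184.
  t=2,j=0: stock 96.0000 → up 127.6800 (V=25.9733), down 76.8000 (V=74.4552). Price 23.8649; hedge Δ=-0.9529, bond B=115.3401.
  t=2,j=1: stock 159.6000 → up 212.2680 (V=174.1731), down 127.6800 (V=25.9733). Price 125.1500; hedge Δ=1.7520, bond B=-154.4722.
  t=2,j=2: stock 265.3350 → up 352.8956 (V=110.8014), down 212.2680 (V=174.1731). Price 91.2343; hedge Δ=-0.4506, bond B=210.8034.
  t=1,j=0: stock 120.0000 → up 159.6000 (V=125.1500), down 96.0000 (V=23.8649). Price 90.3084; hedge Δ=1.5925, bond B=-100.7955.
  t=1,j=1: stock 199.5000 → up 265.3350 (V=91.2343), down 159.6000 (V=125.1500). Price 73.7765; hedge Δ=-0.3208, bond B=137.7683.
  t=0,j=0: stock 150.0000 → up 199.5000 (V=73.7765), down 120.0000 (V=90.3084). Price 58.8563; hedge Δ=-0.2079, bond B=90.0487.
Each (Δ,B) replicates both successor values, so the strategy is self-financing and V0 is arbitrage-free.

(0,0): Delta=-0.2079 Bond=90.0487
(1,0): Delta=1.5925 Bond=-100.7955
(1,1): Delta=-0.3208 Bond=137.7683
(2,0): Delta=-0.9529 Bond=115.3401
(2,1): Delta=1.7520 Bond=-154.4722
(2,2): Delta=-0.4506 Bond=210.8034
(3,0): Delta=1.8040 Bond=-64.0920
(3,1): Delta=-1.1256 Bond=169.6903
(3,2): Delta=1.9323 Bond=-235.9968
(3,3): Delta=-0.5999 Bond=322.5184
V0=58.8563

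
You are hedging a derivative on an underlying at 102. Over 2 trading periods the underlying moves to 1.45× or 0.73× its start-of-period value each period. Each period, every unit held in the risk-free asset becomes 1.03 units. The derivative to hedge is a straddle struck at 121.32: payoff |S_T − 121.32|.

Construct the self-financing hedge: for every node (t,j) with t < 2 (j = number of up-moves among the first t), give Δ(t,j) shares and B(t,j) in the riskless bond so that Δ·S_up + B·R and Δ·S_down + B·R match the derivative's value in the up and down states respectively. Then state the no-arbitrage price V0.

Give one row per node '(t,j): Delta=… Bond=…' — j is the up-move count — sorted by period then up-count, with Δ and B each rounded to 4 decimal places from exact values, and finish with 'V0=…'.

(0,0): Delta=0.0260 Bond=40.1824
(1,0): Delta=-1.0000 Bond=117.7864
(1,1): Delta=0.7492 Bond=-65.5700
V0=42.8379

Under the risk-neutral measure, an up-move has probability p* = (R−d)/(u−d) = 0.4167 and values discount at R = 1.03.
Payoff layer (t=2): V(2,0)=66.9642, V(2,1)=13.3530, V(2,2)=93.1350
  t=1,j=0: stock 74.4600 → up 107.9670 (V=13.3530), down 54.3558 (V=66.9642). Price 43.3264; hedge Δ=-1.0000, bond B=117.7864.
  t=1,j=1: stock 147.9000 → up 214.4550 (V=93.1350), down 107.9670 (V=13.3530). Price 45.2383; hedge Δ=0.7492, bond B=-65.5700.
  t=0,j=0: stock 102.0000 → up 147.9000 (V=45.2383), down 74.4600 (V=43.3264). Price 42.8379; hedge Δ=0.0260, bond B=40.1824.
The time-0 hedge costs 42.8379, which is the no-arbitrage price.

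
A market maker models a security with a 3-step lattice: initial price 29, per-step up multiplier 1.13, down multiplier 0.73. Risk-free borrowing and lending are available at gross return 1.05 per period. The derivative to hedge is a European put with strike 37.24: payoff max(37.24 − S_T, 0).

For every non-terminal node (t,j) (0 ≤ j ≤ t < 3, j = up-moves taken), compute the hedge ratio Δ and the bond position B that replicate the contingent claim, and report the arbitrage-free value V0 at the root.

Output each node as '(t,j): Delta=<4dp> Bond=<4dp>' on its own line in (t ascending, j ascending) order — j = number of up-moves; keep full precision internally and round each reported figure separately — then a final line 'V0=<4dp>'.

Since d<R<u, set p* = (R−d)/(u−d) = 0.8000; price each node as the discounted p*-expectation of its children.
Terminal payoffs: V(3,0)=25.9585, V(3,1)=19.7769, V(3,2)=10.2080, V(3,3)=0.0000
Node (2,0) S=15.4541: V=(p*·19.7769+(1−p*)·25.9585)/1.05=20.0126; Δ=(19.7769−25.9585)/(17.4631−11.2815)=-1.0000; B=V−Δ·S=35.4667
Node (2,1) S=23.9221: V=(p*·10.2080+(1−p*)·19.7769)/1.05=11.5446; Δ=(10.2080−19.7769)/(27.0320−17.4631)=-1.0000; B=V−Δ·S=35.4667
Node (2,2) S=37.0301: V=(p*·0.0000+(1−p*)·10.2080)/1.05=1.9444; Δ=(0.0000−10.2080)/(41.8440−27.0320)=-0.6892; B=V−Δ·S=27.4645
Node (1,0) S=21.1700: V=(p*·11.5446+(1−p*)·20.0126)/1.05=12.6078; Δ=(11.5446−20.0126)/(23.9221−15.4541)=-1.0000; B=V−Δ·S=33.7778
Node (1,1) S=32.7700: V=(p*·1.9444+(1−p*)·11.5446)/1.05=3.6804; Δ=(1.9444−11.5446)/(37.0301−23.9221)=-0.7324; B=V−Δ·S=27.6809
Node (0,0) S=29.0000: V=(p*·3.6804+(1−p*)·12.6078)/1.05=5.2056; Δ=(3.6804−12.6078)/(32.7700−21.1700)=-0.7696; B=V−Δ·S=27.5240
Self-financing check: at every node Δ·S+B equals the discounted successor values.

(0,0): Delta=-0.7696 Bond=27.5240
(1,0): Delta=-1.0000 Bond=33.7778
(1,1): Delta=-0.7324 Bond=27.6809
(2,0): Delta=-1.0000 Bond=35.4667
(2,1): Delta=-1.0000 Bond=35.4667
(2,2): Delta=-0.6892 Bond=27.4645
V0=5.2056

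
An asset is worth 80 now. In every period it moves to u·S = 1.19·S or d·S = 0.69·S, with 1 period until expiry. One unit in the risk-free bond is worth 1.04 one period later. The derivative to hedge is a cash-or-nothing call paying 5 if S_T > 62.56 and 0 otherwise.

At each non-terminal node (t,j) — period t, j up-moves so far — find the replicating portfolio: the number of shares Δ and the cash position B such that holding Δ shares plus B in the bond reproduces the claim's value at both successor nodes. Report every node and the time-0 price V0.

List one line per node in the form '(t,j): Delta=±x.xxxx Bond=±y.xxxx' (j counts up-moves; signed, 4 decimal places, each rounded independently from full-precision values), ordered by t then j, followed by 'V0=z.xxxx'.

Risk-neutral probability p* = (R−d)/(u−d) = (1.04−0.69)/(1.19−0.69) = 0.7000.
Terminal values V(1,·): V(1,0)=0.0000, V(1,1)=5.0000
(0,0): S=80.0000. Δ = (V_up−V_dn)/(S_up−S_dn) = (5.0000−0.0000)/(95.2000−55.2000) = 0.1250. V = [p*·5.0000 + (1−p*)·0.0000]/1.04 = 3.3654. B = V − Δ·S = -6.6346.
Self-financing check: at every node Δ·S+B equals the discounted successor values.

(0,0): Delta=0.1250 Bond=-6.6346
V0=3.3654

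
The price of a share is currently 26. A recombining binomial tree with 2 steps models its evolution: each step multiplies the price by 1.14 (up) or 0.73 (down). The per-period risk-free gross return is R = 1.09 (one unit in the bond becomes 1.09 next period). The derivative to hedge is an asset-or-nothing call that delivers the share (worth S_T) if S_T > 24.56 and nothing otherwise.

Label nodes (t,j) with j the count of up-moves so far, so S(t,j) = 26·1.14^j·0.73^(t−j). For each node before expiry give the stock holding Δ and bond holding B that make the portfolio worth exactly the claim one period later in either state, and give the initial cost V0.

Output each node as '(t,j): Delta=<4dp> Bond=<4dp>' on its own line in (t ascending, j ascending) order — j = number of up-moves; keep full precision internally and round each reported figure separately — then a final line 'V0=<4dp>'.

No-arbitrage ⇒ martingale measure with p* = (R−d)/(u−d) = 0.8780.
Payoff layer (t=2): V(2,0)=0.0000, V(2,1)=0.0000, V(2,2)=33.7896
Node (1,0) S=18.9800: V=(p*·0.0000+(1−p*)·0.0000)/1.09=0.0000; Δ=(0.0000−0.0000)/(21.6372−13.8554)=0.0000; B=V−Δ·S=0.0000
Node (1,1) S=29.6400: V=(p*·33.7896+(1−p*)·0.0000)/1.09=27.2192; Δ=(33.7896−0.0000)/(33.7896−21.6372)=2.7805; B=V−Δ·S=-55.1945
Node (0,0) S=26.0000: V=(p*·27.2192+(1−p*)·0.0000)/1.09=21.9264; Δ=(27.2192−0.0000)/(29.6400−18.9800)=2.5534; B=V−Δ·S=-44.4619
Self-financing check: at every node Δ·S+B equals the discounted successor values.

(0,0): Delta=2.5534 Bond=-44.4619
(1,0): Delta=0.0000 Bond=0.0000
(1,1): Delta=2.7805 Bond=-55.1945
V0=21.9264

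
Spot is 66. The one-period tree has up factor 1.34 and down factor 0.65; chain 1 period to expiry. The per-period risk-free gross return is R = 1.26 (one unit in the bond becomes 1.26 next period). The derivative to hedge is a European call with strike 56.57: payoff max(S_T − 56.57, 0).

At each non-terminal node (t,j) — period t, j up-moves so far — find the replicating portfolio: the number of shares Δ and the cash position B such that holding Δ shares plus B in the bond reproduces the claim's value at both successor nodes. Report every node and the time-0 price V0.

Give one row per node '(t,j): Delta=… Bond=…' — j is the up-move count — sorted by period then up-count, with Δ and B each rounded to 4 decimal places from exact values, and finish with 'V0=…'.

(0,0): Delta=0.6998 Bond=-23.8274
V0=22.3611

The replicating-portfolio and risk-neutral prices coincide; use p* = (1.26−0.65)/(1.34−0.65) = 0.8841 for the latter.
Terminal payoffs: V(1,0)=0.0000, V(1,1)=31.8700
(0,0): S=66.0000. Δ = (V_up−V_dn)/(S_up−S_dn) = (31.8700−0.0000)/(88.4400−42.9000) = 0.6998. V = [p*·31.8700 + (1−p*)·0.0000]/1.26 = 22.3611. B = V − Δ·S = -23.8274.
Each (Δ,B) replicates both successor values, so the strategy is self-financing and V0 is arbitrage-free.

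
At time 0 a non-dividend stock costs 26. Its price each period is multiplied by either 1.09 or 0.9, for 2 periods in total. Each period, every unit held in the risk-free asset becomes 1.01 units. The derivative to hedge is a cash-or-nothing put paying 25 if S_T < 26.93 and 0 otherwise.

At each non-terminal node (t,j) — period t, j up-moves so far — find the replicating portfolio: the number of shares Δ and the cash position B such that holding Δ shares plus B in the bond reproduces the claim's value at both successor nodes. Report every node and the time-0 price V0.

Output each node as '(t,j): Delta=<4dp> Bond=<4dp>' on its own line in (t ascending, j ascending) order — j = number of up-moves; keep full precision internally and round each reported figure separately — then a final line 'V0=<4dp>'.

(0,0): Delta=-2.9009 Bond=91.7161
(1,0): Delta=0.0000 Bond=24.7525
(1,1): Delta=-4.6429 Bond=142.0010
V0=16.2930

No-arbitrage ⇒ martingale measure with p* = (R−d)/(u−d) = 0.5789.
At expiry t=2: V(2,0)=25.0000, V(2,1)=25.0000, V(2,2)=0.0000
  t=1,j=0: stock 23.4000 → up 25.5060 (V=25.0000), down 21.0600 (V=25.0000). Price 24.7525; hedge Δ=0.0000, bond B=24.7525.
  t=1,j=1: stock 28.3400 → up 30.8906 (V=0.0000), down 25.5060 (V=25.0000). Price 10.4221; hedge Δ=-4.6429, bond B=142.0010.
  t=0,j=0: stock 26.0000 → up 28.3400 (V=10.4221), down 23.4000 (V=24.7525). Price 16.2930; hedge Δ=-2.9009, bond B=91.7161.
Each (Δ,B) replicates both successor values, so the strategy is self-financing and V0 is arbitrage-free.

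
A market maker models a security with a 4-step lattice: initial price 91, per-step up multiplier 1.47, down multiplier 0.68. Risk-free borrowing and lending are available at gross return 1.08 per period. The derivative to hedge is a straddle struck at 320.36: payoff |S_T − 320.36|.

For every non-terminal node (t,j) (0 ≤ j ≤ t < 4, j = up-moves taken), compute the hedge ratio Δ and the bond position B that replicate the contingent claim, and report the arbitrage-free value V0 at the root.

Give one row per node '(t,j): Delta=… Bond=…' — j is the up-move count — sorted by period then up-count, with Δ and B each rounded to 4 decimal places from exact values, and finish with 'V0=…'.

No-arbitrage ⇒ martingale measure with p* = (R−d)/(u−d) = 0.5063.
Payoff layer (t=4): V(4,0)=300.9029, V(4,1)=278.2984, V(4,2)=229.4328, V(4,3)=123.7968, V(4,4)=104.5635
  t=3,j=0: stock 28.6133 → up 42.0616 (V=278.2984), down 19.4571 (V=300.9029). Price 268.0163; hedge Δ=-1.0000, bond B=296.6296.
  t=3,j=1: stock 61.8552 → up 90.9272 (V=229.4328), down 42.0616 (V=278.2984). Price 234.7744; hedge Δ=-1.0000, bond B=296.6296.
  t=3,j=2: stock 133.7165 → up 196.5632 (V=123.7968), down 90.9272 (V=229.4328). Price 162.9131; hedge Δ=-1.0000, bond B=296.6296.
  t=3,j=3: stock 289.0636 → up 424.9235 (V=104.5635), down 196.5632 (V=123.7968). Price 105.6096; hedge Δ=-0.0842, bond B=129.9555.
  t=2,j=0: stock 42.0784 → up 61.8552 (V=234.7744), down 28.6133 (V=268.0163). Price 232.5787; hedge Δ=-1.0000, bond B=274.6571.
  t=2,j=1: stock 90.9636 → up 133.7165 (V=162.9131), down 61.8552 (V=234.7744). Price 183.6935; hedge Δ=-1.0000, bond B=274.6571.
  t=2,j=2: stock 196.6419 → up 289.0636 (V=105.6096), down 133.7165 (V=162.9131). Price 123.9803; hedge Δ=-0.3689, bond B=196.5164.
  t=1,j=0: stock 61.8800 → up 90.9636 (V=183.6935), down 42.0784 (V=232.5787). Price 192.4321; hedge Δ=-1.0000, bond B=254.3121.
  t=1,j=1: stock 133.7700 → up 196.6419 (V=123.9803), down 90.9636 (V=183.6935). Price 142.0916; hedge Δ=-0.5650, bond B=217.6779.
  t=0,j=0: stock 91.0000 → up 133.7700 (V=142.0916), down 61.8800 (V=192.4321). Price 154.5771; hedge Δ=-0.7002, bond B=218.2992.
Each (Δ,B) replicates both successor values, so the strategy is self-financing and V0 is arbitrage-free.

(0,0): Delta=-0.7002 Bond=218.2992
(1,0): Delta=-1.0000 Bond=254.3121
(1,1): Delta=-0.5650 Bond=217.6779
(2,0): Delta=-1.0000 Bond=274.6571
(2,1): Delta=-1.0000 Bond=274.6571
(2,2): Delta=-0.3689 Bond=196.5164
(3,0): Delta=-1.0000 Bond=296.6296
(3,1): Delta=-1.0000 Bond=296.6296
(3,2): Delta=-1.0000 Bond=296.6296
(3,3): Delta=-0.0842 Bond=129.9555
V0=154.5771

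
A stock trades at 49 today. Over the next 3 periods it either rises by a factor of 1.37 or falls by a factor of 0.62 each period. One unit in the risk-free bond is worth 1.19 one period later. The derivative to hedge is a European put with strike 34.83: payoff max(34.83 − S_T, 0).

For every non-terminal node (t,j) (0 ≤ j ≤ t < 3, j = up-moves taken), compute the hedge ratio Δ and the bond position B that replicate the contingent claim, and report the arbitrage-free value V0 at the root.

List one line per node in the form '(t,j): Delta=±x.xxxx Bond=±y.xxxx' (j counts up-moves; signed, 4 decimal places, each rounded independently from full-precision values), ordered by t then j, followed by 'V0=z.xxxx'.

The replicating-portfolio and risk-neutral prices coincide; use p* = (1.19−0.62)/(1.37−0.62) = 0.7600 for the latter.
Terminal values V(3,·): V(3,0)=23.1519, V(3,1)=9.0252, V(3,2)=0.0000, V(3,3)=0.0000
Node (2,0) S=18.8356: V=(p*·9.0252+(1−p*)·23.1519)/1.19=10.4333; Δ=(9.0252−23.1519)/(25.8048−11.6781)=-1.0000; B=V−Δ·S=29.2689
Node (2,1) S=41.6206: V=(p*·0.0000+(1−p*)·9.0252)/1.19=1.8202; Δ=(0.0000−9.0252)/(57.0202−25.8048)=-0.2891; B=V−Δ·S=13.8539
Node (2,2) S=91.9681: V=(p*·0.0000+(1−p*)·0.0000)/1.19=0.0000; Δ=(0.0000−0.0000)/(125.9963−57.0202)=0.0000; B=V−Δ·S=0.0000
Node (1,0) S=30.3800: V=(p*·1.8202+(1−p*)·10.4333)/1.19=3.2667; Δ=(1.8202−10.4333)/(41.6206−18.8356)=-0.3780; B=V−Δ·S=14.7508
Node (1,1) S=67.1300: V=(p*·0.0000+(1−p*)·1.8202)/1.19=0.3671; Δ=(0.0000−1.8202)/(91.9681−41.6206)=-0.0362; B=V−Δ·S=2.7941
Node (0,0) S=49.0000: V=(p*·0.3671+(1−p*)·3.2667)/1.19=0.8933; Δ=(0.3671−3.2667)/(67.1300−30.3800)=-0.0789; B=V−Δ·S=4.7594
The time-0 hedge costs 0.8933, which is the no-arbitrage price.

(0,0): Delta=-0.0789 Bond=4.7594
(1,0): Delta=-0.3780 Bond=14.7508
(1,1): Delta=-0.0362 Bond=2.7941
(2,0): Delta=-1.0000 Bond=29.2689
(2,1): Delta=-0.2891 Bond=13.8539
(2,2): Delta=0.0000 Bond=0.0000
V0=0.8933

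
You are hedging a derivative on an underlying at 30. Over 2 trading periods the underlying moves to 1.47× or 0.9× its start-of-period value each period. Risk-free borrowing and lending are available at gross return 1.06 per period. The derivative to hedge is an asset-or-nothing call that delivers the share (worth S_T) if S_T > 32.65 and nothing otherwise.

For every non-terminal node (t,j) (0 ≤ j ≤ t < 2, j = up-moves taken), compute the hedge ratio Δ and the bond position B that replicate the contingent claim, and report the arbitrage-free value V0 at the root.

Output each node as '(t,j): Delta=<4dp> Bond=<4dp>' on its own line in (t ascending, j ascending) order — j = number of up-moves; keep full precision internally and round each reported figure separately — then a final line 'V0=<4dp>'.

(0,0): Delta=1.9643 Bond=-40.1186
(1,0): Delta=2.5789 Bond=-59.1212
(1,1): Delta=1.0000 Bond=0.0000
V0=18.8105

Risk-neutral probability p* = (R−d)/(u−d) = (1.06−0.9)/(1.47−0.9) = 0.2807.
At expiry t=2: V(2,0)=0.0000, V(2,1)=39.6900, V(2,2)=64.8270
(1,0): S=27.0000. Δ = (V_up−V_dn)/(S_up−S_dn) = (39.6900−0.0000)/(39.6900−24.3000) = 2.5789. V = [p*·39.6900 + (1−p*)·0.0000]/1.06 = 10.5104. B = V − Δ·S = -59.1212.
(1,1): S=44.1000. Δ = (V_up−V_dn)/(S_up−S_dn) = (64.8270−39.6900)/(64.8270−39.6900) = 1.0000. V = [p*·64.8270 + (1−p*)·39.6900]/1.06 = 44.1000. B = V − Δ·S = 0.0000.
(0,0): S=30.0000. Δ = (V_up−V_dn)/(S_up−S_dn) = (44.1000−10.5104)/(44.1000−27.0000) = 1.9643. V = [p*·44.1000 + (1−p*)·10.5104]/1.06 = 18.8105. B = V − Δ·S = -40.1186.
Each (Δ,B) replicates both successor values, so the strategy is self-financing and V0 is arbitrage-free.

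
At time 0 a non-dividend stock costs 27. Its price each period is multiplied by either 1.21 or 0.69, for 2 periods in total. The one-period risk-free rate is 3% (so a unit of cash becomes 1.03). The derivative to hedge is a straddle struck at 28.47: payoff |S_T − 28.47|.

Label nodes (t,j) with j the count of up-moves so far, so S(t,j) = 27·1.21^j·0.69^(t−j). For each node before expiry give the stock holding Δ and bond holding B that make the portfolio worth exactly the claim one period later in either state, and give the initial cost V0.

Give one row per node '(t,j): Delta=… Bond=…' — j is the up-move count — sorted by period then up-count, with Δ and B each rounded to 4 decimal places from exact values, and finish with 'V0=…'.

The replicating-portfolio and risk-neutral prices coincide; use p* = (1.03−0.69)/(1.21−0.69) = 0.6538 for the latter.
At expiry t=2: V(2,0)=15.6153, V(2,1)=5.9277, V(2,2)=11.0607
  t=1,j=0: stock 18.6300 → up 22.5423 (V=5.9277), down 12.8547 (V=15.6153). Price 9.0108; hedge Δ=-1.0000, bond B=27.6408.
  t=1,j=1: stock 32.6700 → up 39.5307 (V=11.0607), down 22.5423 (V=5.9277). Price 9.0135; hedge Δ=0.3021, bond B=-0.8577.
  t=0,j=0: stock 27.0000 → up 32.6700 (V=9.0135), down 18.6300 (V=9.0108). Price 8.7500; hedge Δ=0.0002, bond B=8.7448.
Check: Δ(0,0)·S0 + B(0,0) = 8.7500 = V0.

(0,0): Delta=0.0002 Bond=8.7448
(1,0): Delta=-1.0000 Bond=27.6408
(1,1): Delta=0.3021 Bond=-0.8577
V0=8.7500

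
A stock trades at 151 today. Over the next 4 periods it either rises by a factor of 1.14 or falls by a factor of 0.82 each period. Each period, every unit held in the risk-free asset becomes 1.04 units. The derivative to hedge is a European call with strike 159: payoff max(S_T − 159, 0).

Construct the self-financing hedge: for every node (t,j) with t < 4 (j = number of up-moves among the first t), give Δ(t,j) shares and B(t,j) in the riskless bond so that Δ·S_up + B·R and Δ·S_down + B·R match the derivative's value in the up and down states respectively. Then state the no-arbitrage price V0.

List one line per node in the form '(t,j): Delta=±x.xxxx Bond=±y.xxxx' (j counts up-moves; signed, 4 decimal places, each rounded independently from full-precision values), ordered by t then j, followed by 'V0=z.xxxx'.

(0,0): Delta=0.6273 Bond=-67.8918
(1,0): Delta=0.2696 Bond=-26.3206
(1,1): Delta=0.7442 Bond=-90.7380
(2,0): Delta=0.0000 Bond=0.0000
(2,1): Delta=0.3578 Bond=-39.8159
(2,2): Delta=0.8706 Bond=-119.1637
(3,0): Delta=0.0000 Bond=0.0000
(3,1): Delta=0.0000 Bond=0.0000
(3,2): Delta=0.4747 Bond=-60.2305
(3,3): Delta=1.0000 Bond=-152.8846
V0=26.8266

Since d<R<u, set p* = (R−d)/(u−d) = 0.6875; price each node as the discounted p*-expectation of its children.
Payoff layer (t=4): V(4,0)=0.0000, V(4,1)=0.0000, V(4,2)=0.0000, V(4,3)=24.4448, V(4,4)=96.0330
Node (3,0) S=83.2566: V=(p*·0.0000+(1−p*)·0.0000)/1.04=0.0000; Δ=(0.0000−0.0000)/(94.9125−68.2704)=0.0000; B=V−Δ·S=0.0000
Node (3,1) S=115.7469: V=(p*·0.0000+(1−p*)·0.0000)/1.04=0.0000; Δ=(0.0000−0.0000)/(131.9515−94.9125)=0.0000; B=V−Δ·S=0.0000
Node (3,2) S=160.9165: V=(p*·24.4448+(1−p*)·0.0000)/1.04=16.1594; Δ=(24.4448−0.0000)/(183.4448−131.9515)=0.4747; B=V−Δ·S=-60.2305
Node (3,3) S=223.7131: V=(p*·96.0330+(1−p*)·24.4448)/1.04=70.8285; Δ=(96.0330−24.4448)/(255.0330−183.4448)=1.0000; B=V−Δ·S=-152.8846
Node (2,0) S=101.5324: V=(p*·0.0000+(1−p*)·0.0000)/1.04=0.0000; Δ=(0.0000−0.0000)/(115.7469−83.2566)=0.0000; B=V−Δ·S=0.0000
Node (2,1) S=141.1548: V=(p*·16.1594+(1−p*)·0.0000)/1.04=10.6823; Δ=(16.1594−0.0000)/(160.9165−115.7469)=0.3578; B=V−Δ·S=-39.8159
Node (2,2) S=196.2396: V=(p*·70.8285+(1−p*)·16.1594)/1.04=51.6773; Δ=(70.8285−16.1594)/(223.7131−160.9165)=0.8706; B=V−Δ·S=-119.1637
Node (1,0) S=123.8200: V=(p*·10.6823+(1−p*)·0.0000)/1.04=7.0616; Δ=(10.6823−0.0000)/(141.1548−101.5324)=0.2696; B=V−Δ·S=-26.3206
Node (1,1) S=172.1400: V=(p*·51.6773+(1−p*)·10.6823)/1.04=37.3715; Δ=(51.6773−10.6823)/(196.2396−141.1548)=0.7442; B=V−Δ·S=-90.7380
Node (0,0) S=151.0000: V=(p*·37.3715+(1−p*)·7.0616)/1.04=26.8266; Δ=(37.3715−7.0616)/(172.1400−123.8200)=0.6273; B=V−Δ·S=-67.8918
Check: Δ(0,0)·S0 + B(0,0) = 26.8266 = V0.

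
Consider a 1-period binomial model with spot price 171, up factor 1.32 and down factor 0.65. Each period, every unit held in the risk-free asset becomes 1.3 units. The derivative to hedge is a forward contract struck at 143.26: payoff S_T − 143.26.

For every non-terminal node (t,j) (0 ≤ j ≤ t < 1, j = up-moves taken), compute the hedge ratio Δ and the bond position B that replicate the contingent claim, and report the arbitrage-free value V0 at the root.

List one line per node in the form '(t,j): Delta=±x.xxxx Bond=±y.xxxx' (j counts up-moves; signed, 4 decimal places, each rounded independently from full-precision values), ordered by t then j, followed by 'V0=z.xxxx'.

(0,0): Delta=1.0000 Bond=-110.2000
V0=60.8000

Since d<R<u, set p* = (R−d)/(u−d) = 0.9701; price each node as the discounted p*-expectation of its children.
Payoff layer (t=1): V(1,0)=-32.1100, V(1,1)=82.4600
(0,0): S=171.0000. Δ = (V_up−V_dn)/(S_up−S_dn) = (82.4600−-32.1100)/(225.7200−111.1500) = 1.0000. V = [p*·82.4600 + (1−p*)·-32.1100]/1.3 = 60.8000. B = V − Δ·S = -110.2000.
Check: Δ(0,0)·S0 + B(0,0) = 60.8000 = V0.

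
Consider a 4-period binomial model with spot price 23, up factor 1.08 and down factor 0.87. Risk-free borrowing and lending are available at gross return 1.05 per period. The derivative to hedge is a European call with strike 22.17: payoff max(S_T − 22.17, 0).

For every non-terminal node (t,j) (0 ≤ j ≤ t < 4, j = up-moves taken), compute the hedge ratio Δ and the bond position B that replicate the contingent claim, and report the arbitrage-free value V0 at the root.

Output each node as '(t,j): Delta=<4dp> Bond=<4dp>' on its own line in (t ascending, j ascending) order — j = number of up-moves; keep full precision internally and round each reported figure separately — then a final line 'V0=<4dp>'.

(0,0): Delta=0.8563 Bond=-14.7451
(1,0): Delta=0.4816 Bond=-7.9847
(1,1): Delta=0.9066 Bond=-16.7319
(2,0): Delta=0.0000 Bond=0.0000
(2,1): Delta=0.5463 Bond=-9.7813
(2,2): Delta=0.9550 Bond=-18.8664
(3,0): Delta=0.0000 Bond=0.0000
(3,1): Delta=0.0000 Bond=0.0000
(3,2): Delta=0.6196 Bond=-11.9821
(3,3): Delta=1.0000 Bond=-21.1143
V0=4.9496

Since d<R<u, set p* = (R−d)/(u−d) = 0.8571; price each node as the discounted p*-expectation of its children.
At expiry t=4: V(4,0)=0.0000, V(4,1)=0.0000, V(4,2)=0.0000, V(4,3)=3.0368, V(4,4)=9.1212
  t=3,j=0: stock 15.1456 → up 16.3572 (V=0.0000), down 13.1766 (V=0.0000). Price 0.0000; hedge Δ=0.0000, bond B=0.0000.
  t=3,j=1: stock 18.8014 → up 20.3055 (V=0.0000), down 16.3572 (V=0.0000). Price 0.0000; hedge Δ=0.0000, bond B=0.0000.
  t=3,j=2: stock 23.3397 → up 25.2068 (V=3.0368), down 20.3055 (V=0.0000). Price 2.4791; hedge Δ=0.6196, bond B=-11.9821.
  t=3,j=3: stock 28.9734 → up 31.2912 (V=9.1212), down 25.2068 (V=3.0368). Price 7.8591; hedge Δ=1.0000, bond B=-21.1143.
  t=2,j=0: stock 17.4087 → up 18.8014 (V=0.0000), down 15.1456 (V=0.0000). Price 0.0000; hedge Δ=0.0000, bond B=0.0000.
  t=2,j=1: stock 21.6108 → up 23.3397 (V=2.4791), down 18.8014 (V=0.0000). Price 2.0237; hedge Δ=0.5463, bond B=-9.7813.
  t=2,j=2: stock 26.8272 → up 28.9734 (V=7.8591), down 23.3397 (V=2.4791). Price 6.7529; hedge Δ=0.9550, bond B=-18.8664.
  t=1,j=0: stock 20.0100 → up 21.6108 (V=2.0237), down 17.4087 (V=0.0000). Price 1.6520; hedge Δ=0.4816, bond B=-7.9847.
  t=1,j=1: stock 24.8400 → up 26.8272 (V=6.7529), down 21.6108 (V=2.0237). Price 5.7879; hedge Δ=0.9066, bond B=-16.7319.
  t=0,j=0: stock 23.0000 → up 24.8400 (V=5.7879), down 20.0100 (V=1.6520). Price 4.9496; hedge Δ=0.8563, bond B=-14.7451.
Root portfolio cost Δ·23+B reproduces V0=4.9496.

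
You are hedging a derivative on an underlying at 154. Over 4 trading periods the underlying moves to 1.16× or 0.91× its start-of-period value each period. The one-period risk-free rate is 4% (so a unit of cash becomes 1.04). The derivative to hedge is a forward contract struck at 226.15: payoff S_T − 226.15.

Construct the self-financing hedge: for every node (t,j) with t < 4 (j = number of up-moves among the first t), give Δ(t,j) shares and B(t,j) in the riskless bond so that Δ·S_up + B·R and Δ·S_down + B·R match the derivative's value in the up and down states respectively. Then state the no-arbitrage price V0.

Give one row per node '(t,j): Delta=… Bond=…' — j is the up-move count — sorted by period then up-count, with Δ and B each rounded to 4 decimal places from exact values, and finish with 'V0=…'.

(0,0): Delta=1.0000 Bond=-193.3140
(1,0): Delta=1.0000 Bond=-201.0465
(1,1): Delta=1.0000 Bond=-201.0465
(2,0): Delta=1.0000 Bond=-209.0884
(2,1): Delta=1.0000 Bond=-209.0884
(2,2): Delta=1.0000 Bond=-209.0884
(3,0): Delta=1.0000 Bond=-217.4519
(3,1): Delta=1.0000 Bond=-217.4519
(3,2): Delta=1.0000 Bond=-217.4519
(3,3): Delta=1.0000 Bond=-217.4519
V0=-39.3140

Under the risk-neutral measure, an up-move has probability p* = (R−d)/(u−d) = 0.5200 and values discount at R = 1.04.
Terminal values V(4,·): V(4,0)=-120.5446, V(4,1)=-91.5321, V(4,2)=-54.5491, V(4,3)=-7.4060, V(4,4)=52.6885
  t=3,j=0: stock 116.0499 → up 134.6179 (V=-91.5321), down 105.6054 (V=-120.5446). Price -101.4020; hedge Δ=1.0000, bond B=-217.4519.
  t=3,j=1: stock 147.9318 → up 171.6009 (V=-54.5491), down 134.6179 (V=-91.5321). Price -69.5201; hedge Δ=1.0000, bond B=-217.4519.
  t=3,j=2: stock 188.5724 → up 218.7440 (V=-7.4060), down 171.6009 (V=-54.5491). Price -28.8795; hedge Δ=1.0000, bond B=-217.4519.
  t=3,j=3: stock 240.3780 → up 278.8385 (V=52.6885), down 218.7440 (V=-7.4060). Price 22.9261; hedge Δ=1.0000, bond B=-217.4519.
  t=2,j=0: stock 127.5274 → up 147.9318 (V=-69.5201), down 116.0499 (V=-101.4020). Price -81.5610; hedge Δ=1.0000, bond B=-209.0884.
  t=2,j=1: stock 162.5624 → up 188.5724 (V=-28.8795), down 147.9318 (V=-69.5201). Price -46.5260; hedge Δ=1.0000, bond B=-209.0884.
  t=2,j=2: stock 207.2224 → up 240.3780 (V=22.9261), down 188.5724 (V=-28.8795). Price -1.8660; hedge Δ=1.0000, bond B=-209.0884.
  t=1,j=0: stock 140.1400 → up 162.5624 (V=-46.5260), down 127.5274 (V=-81.5610). Price -60.9065; hedge Δ=1.0000, bond B=-201.0465.
  t=1,j=1: stock 178.6400 → up 207.2224 (V=-1.8660), down 162.5624 (V=-46.5260). Price -22.4065; hedge Δ=1.0000, bond B=-201.0465.
  t=0,j=0: stock 154.0000 → up 178.6400 (V=-22.4065), down 140.1400 (V=-60.9065). Price -39.3140; hedge Δ=1.0000, bond B=-193.3140.
The time-0 hedge costs -39.3140, which is the no-arbitrage price.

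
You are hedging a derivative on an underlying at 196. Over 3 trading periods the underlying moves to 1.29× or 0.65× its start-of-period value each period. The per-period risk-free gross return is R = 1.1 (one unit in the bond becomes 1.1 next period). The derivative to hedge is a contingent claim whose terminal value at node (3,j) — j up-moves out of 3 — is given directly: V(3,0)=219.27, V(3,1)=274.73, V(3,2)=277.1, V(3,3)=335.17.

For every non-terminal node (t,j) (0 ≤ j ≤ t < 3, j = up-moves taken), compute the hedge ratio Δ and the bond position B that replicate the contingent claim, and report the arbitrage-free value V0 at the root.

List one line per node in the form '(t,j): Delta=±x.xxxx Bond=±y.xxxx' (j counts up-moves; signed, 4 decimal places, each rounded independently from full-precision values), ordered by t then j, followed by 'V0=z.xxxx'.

The replicating-portfolio and risk-neutral prices coincide; use p* = (1.1−0.65)/(1.29−0.65) = 0.7031 for the latter.
At expiry t=3: V(3,0)=219.2700, V(3,1)=274.7300, V(3,2)=277.1000, V(3,3)=335.1700
Node (2,0) S=82.8100: V=(p*·274.7300+(1−p*)·219.2700)/1.1=234.7866; Δ=(274.7300−219.2700)/(106.8249−53.8265)=1.0464; B=V−Δ·S=148.1304
Node (2,1) S=164.3460: V=(p*·277.1000+(1−p*)·274.7300)/1.1=251.2695; Δ=(277.1000−274.7300)/(212.0063−106.8249)=0.0225; B=V−Δ·S=247.5663
Node (2,2) S=326.1636: V=(p*·335.1700+(1−p*)·277.1000)/1.1=289.0277; Δ=(335.1700−277.1000)/(420.7510−212.0063)=0.2782; B=V−Δ·S=198.2933
Node (1,0) S=127.4000: V=(p*·251.2695+(1−p*)·234.7866)/1.1=223.9783; Δ=(251.2695−234.7866)/(164.3460−82.8100)=0.2022; B=V−Δ·S=198.2239
Node (1,1) S=252.8400: V=(p*·289.0277+(1−p*)·251.2695)/1.1=252.5620; Δ=(289.0277−251.2695)/(326.1636−164.3460)=0.2333; B=V−Δ·S=193.5648
Node (0,0) S=196.0000: V=(p*·252.5620+(1−p*)·223.9783)/1.1=221.8875; Δ=(252.5620−223.9783)/(252.8400−127.4000)=0.2279; B=V−Δ·S=177.2254
Check: Δ(0,0)·S0 + B(0,0) = 221.8875 = V0.

(0,0): Delta=0.2279 Bond=177.2254
(1,0): Delta=0.2022 Bond=198.2239
(1,1): Delta=0.2333 Bond=193.5648
(2,0): Delta=1.0464 Bond=148.1304
(2,1): Delta=0.0225 Bond=247.5663
(2,2): Delta=0.2782 Bond=198.2933
V0=221.8875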